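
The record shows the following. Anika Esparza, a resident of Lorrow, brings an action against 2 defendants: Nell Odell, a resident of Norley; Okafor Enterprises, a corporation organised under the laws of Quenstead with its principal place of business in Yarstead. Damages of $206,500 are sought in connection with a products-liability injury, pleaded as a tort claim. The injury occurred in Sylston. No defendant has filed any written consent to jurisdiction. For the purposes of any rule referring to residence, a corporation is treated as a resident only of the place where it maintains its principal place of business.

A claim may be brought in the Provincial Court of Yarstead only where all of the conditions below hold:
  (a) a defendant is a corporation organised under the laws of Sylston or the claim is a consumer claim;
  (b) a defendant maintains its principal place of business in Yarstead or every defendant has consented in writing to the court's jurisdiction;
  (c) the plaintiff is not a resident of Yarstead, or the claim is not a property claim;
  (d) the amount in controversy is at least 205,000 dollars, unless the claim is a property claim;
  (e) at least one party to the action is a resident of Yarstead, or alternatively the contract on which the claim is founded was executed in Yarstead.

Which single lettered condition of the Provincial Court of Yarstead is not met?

The Provincial Court of Yarstead:
  (a) The corporate defendant(s) are organised in Quenstead, not Sylston; the claim is a tort claim, not a consumer claim — no alternative holds. Fails.
  (b) Okafor Enterprises has its principal place of business in Yarstead — that alternative is enough. Satisfied.
  (c) The plaintiff resides in Lorrow, which is not Yarstead — that alternative is enough. Met.
  (d) The amount in controversy is 206,500 dollars, which meets the USD 205,000 floor. Condition met.
  (e) Okafor Enterprises resides in Yarstead, which satisfies one of the alternatives. Satisfied.
Only condition (a) fails.

(a)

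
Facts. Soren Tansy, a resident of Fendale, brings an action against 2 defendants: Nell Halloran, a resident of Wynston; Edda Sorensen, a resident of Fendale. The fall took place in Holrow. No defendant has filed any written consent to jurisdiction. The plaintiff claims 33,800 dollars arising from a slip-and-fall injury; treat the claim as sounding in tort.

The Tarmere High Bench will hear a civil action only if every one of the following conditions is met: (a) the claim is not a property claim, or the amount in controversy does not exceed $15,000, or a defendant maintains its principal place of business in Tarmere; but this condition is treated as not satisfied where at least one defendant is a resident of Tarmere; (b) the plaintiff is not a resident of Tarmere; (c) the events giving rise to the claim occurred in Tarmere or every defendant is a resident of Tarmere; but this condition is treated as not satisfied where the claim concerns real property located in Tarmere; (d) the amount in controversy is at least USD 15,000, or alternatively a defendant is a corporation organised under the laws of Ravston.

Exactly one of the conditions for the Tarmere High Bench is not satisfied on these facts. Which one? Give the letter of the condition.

The Tarmere High Bench:
  (a) The claim is a tort claim, not a property claim, so this disjunct is met. The carve-out does not apply: no defendant resides in Tarmere (they reside in Wynston, Fendale). Met.
  (b) The plaintiff resides in Fendale, which is not Tarmere. Satisfied.
  (c) The operative events occurred in Holrow, not Tarmere; the defendants reside as follows — Nell Halloran in Wynston, Edda Sorensen in Fendale — not all in Tarmere — none of the alternatives is met. Not satisfied.
  (d) The amount in controversy is $33,800, which meets the 15,000 dollars floor — that alternative is enough. Met.
Only condition (c) fails.

(c)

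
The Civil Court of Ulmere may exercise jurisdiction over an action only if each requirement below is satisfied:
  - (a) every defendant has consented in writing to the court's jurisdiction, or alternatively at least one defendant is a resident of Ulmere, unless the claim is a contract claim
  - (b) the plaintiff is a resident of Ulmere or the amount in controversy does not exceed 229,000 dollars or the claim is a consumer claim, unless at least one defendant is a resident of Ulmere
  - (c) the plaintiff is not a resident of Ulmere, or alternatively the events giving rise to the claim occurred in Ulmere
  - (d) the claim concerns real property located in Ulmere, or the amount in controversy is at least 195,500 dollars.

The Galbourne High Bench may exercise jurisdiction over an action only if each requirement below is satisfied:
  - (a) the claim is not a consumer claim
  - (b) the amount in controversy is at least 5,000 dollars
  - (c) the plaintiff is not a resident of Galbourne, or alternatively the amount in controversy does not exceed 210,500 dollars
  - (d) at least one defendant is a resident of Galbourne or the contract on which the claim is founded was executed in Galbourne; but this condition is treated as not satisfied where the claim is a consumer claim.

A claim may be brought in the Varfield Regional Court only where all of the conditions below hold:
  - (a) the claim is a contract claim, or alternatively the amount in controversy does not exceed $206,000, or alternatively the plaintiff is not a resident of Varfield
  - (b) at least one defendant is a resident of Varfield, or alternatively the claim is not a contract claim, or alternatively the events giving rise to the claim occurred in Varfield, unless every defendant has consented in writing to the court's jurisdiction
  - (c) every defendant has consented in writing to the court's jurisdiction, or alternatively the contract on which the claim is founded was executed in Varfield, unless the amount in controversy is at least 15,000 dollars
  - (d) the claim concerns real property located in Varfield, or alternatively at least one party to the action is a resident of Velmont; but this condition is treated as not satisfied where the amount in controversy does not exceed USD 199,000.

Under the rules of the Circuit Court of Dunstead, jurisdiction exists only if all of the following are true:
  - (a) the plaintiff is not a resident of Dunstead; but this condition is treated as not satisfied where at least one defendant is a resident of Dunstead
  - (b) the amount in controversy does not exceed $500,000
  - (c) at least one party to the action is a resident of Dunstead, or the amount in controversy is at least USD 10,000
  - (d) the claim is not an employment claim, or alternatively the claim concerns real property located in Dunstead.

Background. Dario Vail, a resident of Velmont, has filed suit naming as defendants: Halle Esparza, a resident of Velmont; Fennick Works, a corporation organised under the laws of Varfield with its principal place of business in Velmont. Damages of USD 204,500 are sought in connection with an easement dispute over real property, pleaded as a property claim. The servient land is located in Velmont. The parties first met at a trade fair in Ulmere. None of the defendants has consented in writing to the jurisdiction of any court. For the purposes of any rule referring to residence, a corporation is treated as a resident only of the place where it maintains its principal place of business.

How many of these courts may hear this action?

The Civil Court of Ulmere:
  (a) No such written consent has been filed; no defendant resides in Ulmere (they reside in Velmont, Velmont) — none of the alternatives is met. The proviso offers no rescue either, since the claim is a property claim, not a contract claim. Fails.
  (b) The amount in controversy is USD 204,500, within the $229,000 ceiling, so one alternative holds. Satisfied.
  (c) The plaintiff resides in Velmont, which is not Ulmere, which satisfies one of the alternatives. Satisfied.
  (d) The amount in controversy is USD 204,500, which meets the $195,500 floor, so one alternative holds. Met.
  → The court lacks jurisdiction.
The Galbourne High Bench:
  (a) The claim is a property claim, not a consumer claim. Met.
  (b) The amount in controversy is 204,500 dollars, which meets the $5,000 floor. Met.
  (c) The plaintiff resides in Velmont, which is not Galbourne, which satisfies one of the alternatives. Condition met.
  (d) No defendant resides in Galbourne (they reside in Velmont, Velmont); no contract (and hence no place of execution) is alleged — every alternative fails. Condition not met.
  → At least one condition fails; no jurisdiction.
The Varfield Regional Court:
  (a) The amount in controversy is 204,500 dollars, within the USD 206,000 ceiling — that alternative is enough. Met.
  (b) The claim is a property claim, not a contract claim — that alternative is enough. Satisfied.
  (c) No such written consent has been filed; no contract (and hence no place of execution) is alleged — no alternative holds. But the amount in controversy is USD 204,500, which meets the $15,000 floor, and the 'unless' clause therefore excuses the requirement. Satisfied.
  (d) Dario Vail resides in Velmont — that alternative is enough. The carve-out does not apply: the amount in controversy is $204,500, above the $199,000 ceiling. Satisfied.
  → Jurisdiction lies.
The Circuit Court of Dunstead:
  (a) The plaintiff resides in Velmont, which is not Dunstead. The carve-out does not apply: no defendant resides in Dunstead (they reside in Velmont, Velmont). Condition met.
  (b) The amount in controversy is 204,500 dollars, within the 500,000 dollars ceiling. Satisfied.
  (c) The amount in controversy is $204,500, which meets the $10,000 floor — that alternative is enough. Met.
  (d) The claim is a property claim, not an employment claim — that alternative is enough. Condition met.
  → The court has jurisdiction.
Courts with jurisdiction: the Varfield Regional Court, the Circuit Court of Dunstead — 2 in total.

2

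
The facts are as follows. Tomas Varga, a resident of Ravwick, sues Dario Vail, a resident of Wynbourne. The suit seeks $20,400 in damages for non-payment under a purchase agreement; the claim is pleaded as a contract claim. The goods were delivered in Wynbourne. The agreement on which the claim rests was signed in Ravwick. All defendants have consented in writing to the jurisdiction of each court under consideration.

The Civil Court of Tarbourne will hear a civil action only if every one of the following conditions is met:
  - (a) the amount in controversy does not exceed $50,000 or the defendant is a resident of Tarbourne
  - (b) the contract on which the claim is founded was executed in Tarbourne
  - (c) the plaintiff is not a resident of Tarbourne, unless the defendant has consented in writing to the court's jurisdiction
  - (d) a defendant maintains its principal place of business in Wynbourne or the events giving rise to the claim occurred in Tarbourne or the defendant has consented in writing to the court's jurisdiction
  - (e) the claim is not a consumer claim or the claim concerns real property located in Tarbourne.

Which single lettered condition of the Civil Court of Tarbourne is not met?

(b)

The Civil Court of Tarbourne:
  (a) The amount in controversy is $20,400, within the USD 50,000 ceiling, which satisfies one of the alternatives. Condition met.
  (b) The contract was executed in Ravwick, not Tarbourne. Not met.
  (c) The plaintiff resides in Ravwick, which is not Tarbourne. Satisfied.
  (d) Every defendant has filed written consent, which satisfies one of the alternatives. Met.
  (e) The claim is a contract claim, not a consumer claim, so this disjunct is met. Satisfied.
Only condition (b) fails.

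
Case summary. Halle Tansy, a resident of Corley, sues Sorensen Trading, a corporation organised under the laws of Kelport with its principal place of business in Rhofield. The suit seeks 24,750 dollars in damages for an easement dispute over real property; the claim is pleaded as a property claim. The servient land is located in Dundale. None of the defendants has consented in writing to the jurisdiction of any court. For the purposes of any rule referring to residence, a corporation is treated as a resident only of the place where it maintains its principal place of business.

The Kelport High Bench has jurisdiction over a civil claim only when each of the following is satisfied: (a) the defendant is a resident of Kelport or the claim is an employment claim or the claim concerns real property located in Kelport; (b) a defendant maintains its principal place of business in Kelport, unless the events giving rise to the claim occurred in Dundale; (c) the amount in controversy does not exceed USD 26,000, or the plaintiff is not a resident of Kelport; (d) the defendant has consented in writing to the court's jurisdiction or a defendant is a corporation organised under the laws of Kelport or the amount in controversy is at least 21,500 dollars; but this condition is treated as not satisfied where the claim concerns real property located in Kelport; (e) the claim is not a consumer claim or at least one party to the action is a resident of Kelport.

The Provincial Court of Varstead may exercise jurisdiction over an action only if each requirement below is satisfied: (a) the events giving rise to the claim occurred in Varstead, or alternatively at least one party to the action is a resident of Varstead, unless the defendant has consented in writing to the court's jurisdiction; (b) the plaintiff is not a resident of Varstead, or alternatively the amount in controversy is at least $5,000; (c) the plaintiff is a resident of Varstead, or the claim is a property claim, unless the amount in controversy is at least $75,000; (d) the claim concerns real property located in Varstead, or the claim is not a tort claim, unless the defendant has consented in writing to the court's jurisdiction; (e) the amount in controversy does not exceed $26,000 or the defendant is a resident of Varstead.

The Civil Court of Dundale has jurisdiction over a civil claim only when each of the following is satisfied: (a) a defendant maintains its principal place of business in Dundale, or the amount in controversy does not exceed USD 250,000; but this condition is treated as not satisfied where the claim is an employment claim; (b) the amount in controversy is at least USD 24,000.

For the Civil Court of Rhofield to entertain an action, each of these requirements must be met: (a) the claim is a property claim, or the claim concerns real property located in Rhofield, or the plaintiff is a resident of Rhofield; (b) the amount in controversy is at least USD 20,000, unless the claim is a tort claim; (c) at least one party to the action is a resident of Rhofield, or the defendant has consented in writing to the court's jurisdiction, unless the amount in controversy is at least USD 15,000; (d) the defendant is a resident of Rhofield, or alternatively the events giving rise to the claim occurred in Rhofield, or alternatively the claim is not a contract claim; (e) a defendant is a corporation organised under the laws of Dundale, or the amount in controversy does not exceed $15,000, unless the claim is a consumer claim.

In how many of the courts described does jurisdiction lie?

The Kelport High Bench:
  (a) The defendant resides in Rhofield, not Kelport; the claim is a property claim, not an employment claim; the property lies in Dundale, not Kelport — no alternative holds. Fails.
  (b) The corporate defendant(s) have their principal place of business in Rhofield, not Kelport. However, the operative events occurred in Dundale, so the 'unless' proviso supplies this condition. Satisfied.
  (c) The amount in controversy is USD 24,750, within the 26,000 dollars ceiling, which satisfies one of the alternatives. Satisfied.
  (d) Sorensen Trading is organised under the laws of Kelport — that alternative is enough. And the carve-out is inapplicable — the property lies in Dundale, not Kelport. Met.
  (e) The claim is a property claim, not a consumer claim, which satisfies one of the alternatives. Met.
  → At least one condition fails; no jurisdiction.
The Provincial Court of Varstead:
  (a) The operative events occurred in Dundale, not Varstead; no party resides in Varstead — every alternative fails. The proviso offers no rescue either, since no such written consent has been filed. Condition not met.
  (b) The plaintiff resides in Corley, which is not Varstead, so one alternative holds. Met.
  (c) The claim is a property claim — that alternative is enough. Met.
  (d) The claim is a property claim, not a tort claim, so this disjunct is met. Condition met.
  (e) The amount in controversy is $24,750, within the USD 26,000 ceiling, so this disjunct is met. Met.
  → Not every requirement is met — no jurisdiction.
The Civil Court of Dundale:
  (a) The amount in controversy is USD 24,750, within the 250,000 dollars ceiling, which satisfies one of the alternatives. The exception is not triggered, since the claim is a property claim, not an employment claim. Satisfied.
  (b) The amount in controversy is 24,750 dollars, which meets the 24,000 dollars floor. Satisfied.
  → Every requirement is satisfied — jurisdiction.
The Civil Court of Rhofield:
  (a) The claim is a property claim, so one alternative holds. Satisfied.
  (b) The amount in controversy is $24,750, which meets the USD 20,000 floor. Satisfied.
  (c) Sorensen Trading resides in Rhofield — that alternative is enough. Met.
  (d) The defendant resides in Rhofield — that alternative is enough. Condition met.
  (e) The corporate defendant(s) are organised in Kelport, not Dundale; the amount in controversy is 24,750 dollars, above the 15,000 dollars ceiling — every alternative fails. And the claim is a property claim, not a consumer claim, so the proviso does not save it. Not satisfied.
  → At least one condition fails; no jurisdiction.
Courts with jurisdiction: the Civil Court of Dundale — 1 in total.

1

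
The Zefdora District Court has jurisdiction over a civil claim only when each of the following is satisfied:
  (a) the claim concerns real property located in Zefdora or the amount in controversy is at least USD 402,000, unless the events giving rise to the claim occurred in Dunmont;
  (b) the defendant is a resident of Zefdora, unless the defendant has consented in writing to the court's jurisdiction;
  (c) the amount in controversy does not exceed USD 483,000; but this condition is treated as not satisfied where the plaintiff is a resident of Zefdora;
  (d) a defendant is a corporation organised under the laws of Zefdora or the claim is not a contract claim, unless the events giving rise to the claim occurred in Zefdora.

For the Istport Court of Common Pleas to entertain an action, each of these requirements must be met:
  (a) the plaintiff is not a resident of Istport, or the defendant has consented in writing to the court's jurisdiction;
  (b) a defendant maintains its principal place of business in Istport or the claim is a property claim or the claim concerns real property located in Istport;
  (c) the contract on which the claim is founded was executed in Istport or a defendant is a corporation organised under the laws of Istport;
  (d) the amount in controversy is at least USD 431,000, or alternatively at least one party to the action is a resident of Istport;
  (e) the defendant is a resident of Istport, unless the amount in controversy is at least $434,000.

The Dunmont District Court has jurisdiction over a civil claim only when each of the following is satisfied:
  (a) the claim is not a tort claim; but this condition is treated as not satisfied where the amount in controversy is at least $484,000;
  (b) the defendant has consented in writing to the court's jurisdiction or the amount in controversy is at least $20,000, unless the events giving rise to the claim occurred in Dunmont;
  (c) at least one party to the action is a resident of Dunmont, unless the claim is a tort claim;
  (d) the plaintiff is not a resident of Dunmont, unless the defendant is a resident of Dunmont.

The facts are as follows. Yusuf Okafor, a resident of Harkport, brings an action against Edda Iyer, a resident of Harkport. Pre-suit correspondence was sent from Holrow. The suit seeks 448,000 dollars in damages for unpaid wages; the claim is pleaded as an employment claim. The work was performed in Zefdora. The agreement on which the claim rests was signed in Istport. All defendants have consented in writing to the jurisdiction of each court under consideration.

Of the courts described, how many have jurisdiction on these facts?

The Zefdora District Court:
  (a) The amount in controversy is USD 448,000, which meets the $402,000 floor — that alternative is enough. Met.
  (b) The defendant resides in Harkport, not Zefdora. But every defendant has filed written consent, and the 'unless' clause therefore excuses the requirement. Condition met.
  (c) The amount in controversy is $448,000, within the $483,000 ceiling. The carve-out does not apply: the plaintiff resides in Harkport, not Zefdora. Satisfied.
  (d) The claim is an employment claim, not a contract claim, which satisfies one of the alternatives. Satisfied.
  → All conditions met; jurisdiction exists.
The Istport Court of Common Pleas:
  (a) The plaintiff resides in Harkport, which is not Istport, so this disjunct is met. Met.
  (b) No defendant is a corporation; the claim is an employment claim, not a property claim; the claim does not concern real property — none of the alternatives is met. Condition not met.
  (c) The contract was executed in Istport, which satisfies one of the alternatives. Met.
  (d) The amount in controversy is USD 448,000, which meets the 431,000 dollars floor, which satisfies one of the alternatives. Met.
  (e) The defendant resides in Harkport, not Istport. The proviso rescues it, though: the amount in controversy is 448,000 dollars, which meets the 434,000 dollars floor. Met.
  → Not every requirement is met — no jurisdiction.
The Dunmont District Court:
  (a) The claim is an employment claim, not a tort claim. The exception is not triggered, since the amount in controversy is USD 448,000, below the USD 484,000 floor. Condition met.
  (b) Every defendant has filed written consent, which satisfies one of the alternatives. Satisfied.
  (c) No party resides in Dunmont. And the claim is an employment claim, not a tort claim, so the proviso does not save it. Fails.
  (d) The plaintiff resides in Harkport, which is not Dunmont. Met.
  → No jurisdiction.
Courts with jurisdiction: the Zefdora District Court — 1 in total.

1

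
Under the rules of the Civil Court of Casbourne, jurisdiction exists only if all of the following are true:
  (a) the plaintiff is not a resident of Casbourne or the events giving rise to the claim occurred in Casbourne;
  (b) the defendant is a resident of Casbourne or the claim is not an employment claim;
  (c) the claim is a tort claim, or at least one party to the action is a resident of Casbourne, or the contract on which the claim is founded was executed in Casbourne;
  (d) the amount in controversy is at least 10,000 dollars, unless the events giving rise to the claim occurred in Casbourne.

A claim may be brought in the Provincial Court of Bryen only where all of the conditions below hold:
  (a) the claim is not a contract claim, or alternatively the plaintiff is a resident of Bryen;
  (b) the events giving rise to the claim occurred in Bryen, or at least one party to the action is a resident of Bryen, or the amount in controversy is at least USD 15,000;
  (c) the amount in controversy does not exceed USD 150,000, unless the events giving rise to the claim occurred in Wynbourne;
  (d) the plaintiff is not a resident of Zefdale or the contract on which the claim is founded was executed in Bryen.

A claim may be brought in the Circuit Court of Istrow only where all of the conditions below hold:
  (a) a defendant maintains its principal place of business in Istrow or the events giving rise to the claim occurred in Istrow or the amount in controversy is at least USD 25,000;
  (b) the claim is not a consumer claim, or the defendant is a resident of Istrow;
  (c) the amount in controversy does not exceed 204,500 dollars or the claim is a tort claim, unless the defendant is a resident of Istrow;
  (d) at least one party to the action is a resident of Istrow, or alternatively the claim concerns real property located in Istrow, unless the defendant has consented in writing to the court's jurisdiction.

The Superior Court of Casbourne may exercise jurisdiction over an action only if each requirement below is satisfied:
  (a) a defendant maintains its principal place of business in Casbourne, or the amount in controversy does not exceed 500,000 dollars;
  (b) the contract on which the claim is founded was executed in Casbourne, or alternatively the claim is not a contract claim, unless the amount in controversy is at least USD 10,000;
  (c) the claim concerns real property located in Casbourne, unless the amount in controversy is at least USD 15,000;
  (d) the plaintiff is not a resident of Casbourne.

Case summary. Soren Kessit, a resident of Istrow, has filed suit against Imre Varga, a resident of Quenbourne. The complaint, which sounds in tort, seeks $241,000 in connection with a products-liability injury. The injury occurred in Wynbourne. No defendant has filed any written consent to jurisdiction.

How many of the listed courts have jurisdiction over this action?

The Civil Court of Casbourne:
  (a) The plaintiff resides in Istrow, which is not Casbourne, which satisfies one of the alternatives. Satisfied.
  (b) The claim is a tort claim, not an employment claim — that alternative is enough. Condition met.
  (c) The claim is a tort claim, which satisfies one of the alternatives. Met.
  (d) The amount in controversy is USD 241,000, which meets the USD 10,000 floor. Met.
  → Jurisdiction lies.
The Provincial Court of Bryen:
  (a) The claim is a tort claim, not a contract claim, so this disjunct is met. Satisfied.
  (b) The amount in controversy is $241,000, which meets the $15,000 floor, which satisfies one of the alternatives. Met.
  (c) The amount in controversy is USD 241,000, above the USD 150,000 ceiling. However, the operative events occurred in Wynbourne, so the 'unless' proviso supplies this condition. Satisfied.
  (d) The plaintiff resides in Istrow, which is not Zefdale, so this disjunct is met. Satisfied.
  → Every requirement is satisfied — jurisdiction.
The Circuit Court of Istrow:
  (a) The amount in controversy is 241,000 dollars, which meets the 25,000 dollars floor, which satisfies one of the alternatives. Satisfied.
  (b) The claim is a tort claim, not a consumer claim, so one alternative holds. Met.
  (c) The claim is a tort claim, so this disjunct is met. Met.
  (d) Soren Kessit resides in Istrow, which satisfies one of the alternatives. Met.
  → The court has jurisdiction.
The Superior Court of Casbourne:
  (a) The amount in controversy is $241,000, within the 500,000 dollars ceiling, so this disjunct is met. Met.
  (b) The claim is a tort claim, not a contract claim, which satisfies one of the alternatives. Met.
  (c) The claim does not concern real property. The proviso rescues it, though: the amount in controversy is 241,000 dollars, which meets the 15,000 dollars floor. Condition met.
  (d) The plaintiff resides in Istrow, which is not Casbourne. Condition met.
  → The court has jurisdiction.
Courts with jurisdiction: the Civil Court of Casbourne, the Provincial Court of Bryen, the Circuit Court of Istrow, the Superior Court of Casbourne — 4 in total.

4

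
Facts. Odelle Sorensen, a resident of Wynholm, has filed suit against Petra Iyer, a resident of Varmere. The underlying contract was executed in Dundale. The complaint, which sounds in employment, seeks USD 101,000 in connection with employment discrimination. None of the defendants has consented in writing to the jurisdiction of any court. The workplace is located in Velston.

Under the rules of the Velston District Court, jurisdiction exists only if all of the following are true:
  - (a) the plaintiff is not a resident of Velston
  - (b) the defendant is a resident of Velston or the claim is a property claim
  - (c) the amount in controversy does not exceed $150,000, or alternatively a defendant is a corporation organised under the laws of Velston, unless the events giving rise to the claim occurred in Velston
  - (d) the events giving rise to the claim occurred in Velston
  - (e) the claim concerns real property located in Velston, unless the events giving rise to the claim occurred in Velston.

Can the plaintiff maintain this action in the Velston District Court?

The Velston District Court:
  (a) The plaintiff resides in Wynholm, which is not Velston. Met.
  (b) The defendant resides in Varmere, not Velston; the claim is an employment claim, not a property claim — none of the alternatives is met. Condition not met.
  (c) The amount in controversy is USD 101,000, within the USD 150,000 ceiling — that alternative is enough. Met.
  (d) The operative events occurred in Velston. Met.
  (e) The claim does not concern real property. But the operative events occurred in Velston, and the 'unless' clause therefore excuses the requirement. Condition met.
  → No jurisdiction.

No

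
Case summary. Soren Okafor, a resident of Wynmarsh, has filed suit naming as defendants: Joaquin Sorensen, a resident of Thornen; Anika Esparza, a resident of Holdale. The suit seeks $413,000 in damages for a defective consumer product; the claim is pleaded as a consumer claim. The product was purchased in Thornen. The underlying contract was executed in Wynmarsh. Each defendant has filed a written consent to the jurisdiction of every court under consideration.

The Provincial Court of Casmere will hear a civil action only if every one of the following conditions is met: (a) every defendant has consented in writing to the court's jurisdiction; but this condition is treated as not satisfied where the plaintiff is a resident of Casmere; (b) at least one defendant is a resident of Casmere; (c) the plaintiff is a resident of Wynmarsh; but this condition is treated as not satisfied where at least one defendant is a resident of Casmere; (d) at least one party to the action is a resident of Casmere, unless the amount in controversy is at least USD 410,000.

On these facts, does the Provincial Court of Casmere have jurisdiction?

The Provincial Court of Casmere:
  (a) Every defendant has filed written consent. And the carve-out is inapplicable — the plaintiff resides in Wynmarsh, not Casmere. Condition met.
  (b) No defendant resides in Casmere (they reside in Thornen, Holdale). Fails.
  (c) The plaintiff resides in Wynmarsh. The exception is not triggered, since no defendant resides in Casmere (they reside in Thornen, Holdale). Met.
  (d) No party resides in Casmere. But the amount in controversy is $413,000, which meets the USD 410,000 floor, and the 'unless' clause therefore excuses the requirement. Condition met.
  → At least one condition fails; no jurisdiction.

No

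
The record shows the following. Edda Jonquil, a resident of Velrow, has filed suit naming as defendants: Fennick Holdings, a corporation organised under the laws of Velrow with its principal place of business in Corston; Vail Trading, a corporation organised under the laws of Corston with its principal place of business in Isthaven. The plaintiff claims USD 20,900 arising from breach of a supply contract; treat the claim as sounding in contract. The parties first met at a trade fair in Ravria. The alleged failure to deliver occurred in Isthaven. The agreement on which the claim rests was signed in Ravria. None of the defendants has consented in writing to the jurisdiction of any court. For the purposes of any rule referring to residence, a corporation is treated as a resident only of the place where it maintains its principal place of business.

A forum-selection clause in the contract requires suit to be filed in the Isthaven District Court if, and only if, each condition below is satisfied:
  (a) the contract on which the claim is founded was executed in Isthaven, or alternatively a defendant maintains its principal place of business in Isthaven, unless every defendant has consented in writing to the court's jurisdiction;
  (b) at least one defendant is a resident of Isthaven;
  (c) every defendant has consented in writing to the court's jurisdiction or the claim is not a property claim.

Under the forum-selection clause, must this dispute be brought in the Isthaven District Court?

The Isthaven District Court:
  (a) Vail Trading has its principal place of business in Isthaven, so one alternative holds. Satisfied.
  (b) Vail Trading resides in Isthaven. Condition met.
  (c) The claim is a contract claim, not a property claim — that alternative is enough. Satisfied.
  → The clause applies.

Yes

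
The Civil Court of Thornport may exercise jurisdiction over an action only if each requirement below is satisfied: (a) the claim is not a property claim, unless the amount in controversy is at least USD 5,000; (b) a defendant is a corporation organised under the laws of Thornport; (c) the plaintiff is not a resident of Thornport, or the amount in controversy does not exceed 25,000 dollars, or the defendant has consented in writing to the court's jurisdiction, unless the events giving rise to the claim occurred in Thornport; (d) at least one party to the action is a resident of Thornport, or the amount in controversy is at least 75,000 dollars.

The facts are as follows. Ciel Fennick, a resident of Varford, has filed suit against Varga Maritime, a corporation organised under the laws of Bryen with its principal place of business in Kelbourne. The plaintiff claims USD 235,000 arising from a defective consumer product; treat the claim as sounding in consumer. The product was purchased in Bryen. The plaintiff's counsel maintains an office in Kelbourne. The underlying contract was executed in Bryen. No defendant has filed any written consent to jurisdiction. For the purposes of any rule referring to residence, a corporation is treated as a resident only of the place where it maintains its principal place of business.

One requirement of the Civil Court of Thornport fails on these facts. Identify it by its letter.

(b)

The Civil Court of Thornport:
  (a) The claim is a consumer claim, not a property claim. Condition met.
  (b) The corporate defendant(s) are organised in Bryen, not Thornport. Condition not met.
  (c) The plaintiff resides in Varford, which is not Thornport, so this disjunct is met. Met.
  (d) The amount in controversy is $235,000, which meets the $75,000 floor, which satisfies one of the alternatives. Satisfied.
Only condition (b) fails.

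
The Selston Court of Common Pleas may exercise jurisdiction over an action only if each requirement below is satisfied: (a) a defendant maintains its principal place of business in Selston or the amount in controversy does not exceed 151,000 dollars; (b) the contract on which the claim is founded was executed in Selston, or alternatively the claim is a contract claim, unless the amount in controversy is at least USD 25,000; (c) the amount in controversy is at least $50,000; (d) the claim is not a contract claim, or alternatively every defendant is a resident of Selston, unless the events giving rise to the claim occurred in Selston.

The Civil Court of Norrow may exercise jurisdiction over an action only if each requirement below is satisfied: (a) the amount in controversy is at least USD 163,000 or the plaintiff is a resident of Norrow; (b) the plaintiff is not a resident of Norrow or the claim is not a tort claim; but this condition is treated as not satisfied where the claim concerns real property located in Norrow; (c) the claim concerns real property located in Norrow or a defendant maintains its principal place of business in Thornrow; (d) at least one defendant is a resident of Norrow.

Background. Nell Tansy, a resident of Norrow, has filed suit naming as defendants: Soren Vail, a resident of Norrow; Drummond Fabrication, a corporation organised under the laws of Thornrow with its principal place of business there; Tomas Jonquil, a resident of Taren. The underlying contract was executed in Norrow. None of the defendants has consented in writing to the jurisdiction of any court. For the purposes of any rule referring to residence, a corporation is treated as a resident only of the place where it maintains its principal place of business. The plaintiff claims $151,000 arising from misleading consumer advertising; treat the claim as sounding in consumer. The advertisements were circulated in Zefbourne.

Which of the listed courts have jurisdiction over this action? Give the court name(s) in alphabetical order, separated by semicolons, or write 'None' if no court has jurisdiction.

the Civil Court of Norrow; the Selston Court of Common Pleas

The Selston Court of Common Pleas:
  (a) The amount in controversy is 151,000 dollars, within the USD 151,000 ceiling, so one alternative holds. Satisfied.
  (b) The contract was executed in Norrow, not Selston; the claim is a consumer claim, not a contract claim — every alternative fails. But the amount in controversy is $151,000, which meets the 25,000 dollars floor, and the 'unless' clause therefore excuses the requirement. Condition met.
  (c) The amount in controversy is $151,000, which meets the 50,000 dollars floor. Met.
  (d) The claim is a consumer claim, not a contract claim — that alternative is enough. Satisfied.
  → The court has jurisdiction.
The Civil Court of Norrow:
  (a) The plaintiff resides in Norrow, so this disjunct is met. Met.
  (b) The claim is a consumer claim, not a tort claim, so this disjunct is met. And the carve-out is inapplicable — the claim does not concern real property. Satisfied.
  (c) Drummond Fabrication has its principal place of business in Thornrow, so one alternative holds. Met.
  (d) Soren Vail resides in Norrow. Met.
  → The court has jurisdiction.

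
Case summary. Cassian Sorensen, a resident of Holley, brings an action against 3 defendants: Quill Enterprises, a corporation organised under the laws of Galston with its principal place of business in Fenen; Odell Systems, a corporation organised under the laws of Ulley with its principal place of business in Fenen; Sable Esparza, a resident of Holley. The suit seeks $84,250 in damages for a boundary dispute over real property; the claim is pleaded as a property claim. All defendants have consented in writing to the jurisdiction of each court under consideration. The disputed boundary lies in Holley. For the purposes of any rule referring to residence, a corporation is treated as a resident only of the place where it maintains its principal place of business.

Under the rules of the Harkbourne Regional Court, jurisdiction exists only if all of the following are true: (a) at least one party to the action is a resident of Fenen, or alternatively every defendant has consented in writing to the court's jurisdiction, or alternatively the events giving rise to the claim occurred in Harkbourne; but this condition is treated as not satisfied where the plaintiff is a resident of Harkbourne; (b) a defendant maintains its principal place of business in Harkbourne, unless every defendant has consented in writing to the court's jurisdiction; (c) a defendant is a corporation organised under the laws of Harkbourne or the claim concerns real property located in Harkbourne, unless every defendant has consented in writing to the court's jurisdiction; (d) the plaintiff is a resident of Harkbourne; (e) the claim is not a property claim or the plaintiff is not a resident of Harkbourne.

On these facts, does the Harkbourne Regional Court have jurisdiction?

No

The Harkbourne Regional Court:
  (a) Quill Enterprises resides in Fenen, so one alternative holds. And the carve-out is inapplicable — the plaintiff resides in Holley, not Harkbourne. Condition met.
  (b) The corporate defendant(s) have their principal place of business in Fenen, not Harkbourne. However, every defendant has filed written consent, so the 'unless' proviso supplies this condition. Met.
  (c) The corporate defendant(s) are organised in Galston, Ulley, not Harkbourne; the property lies in Holley, not Harkbourne — no alternative holds. But every defendant has filed written consent, and the 'unless' clause therefore excuses the requirement. Satisfied.
  (d) The plaintiff resides in Holley, not Harkbourne. Not met.
  (e) The plaintiff resides in Holley, which is not Harkbourne, so one alternative holds. Satisfied.
  → At least one condition fails; no jurisdiction.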